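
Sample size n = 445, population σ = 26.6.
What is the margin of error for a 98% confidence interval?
Margin of error = 2.93

Margin of error = z* · σ/√n
= 2.326 · 26.6/√445
= 2.326 · 26.6/21.0950
= 2.93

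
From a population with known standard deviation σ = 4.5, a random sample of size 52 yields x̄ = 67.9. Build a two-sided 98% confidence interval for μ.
(66.45, 69.35)

z-interval (σ known):
z* = 2.326 for 98% confidence

Margin of error = z* · σ/√n = 2.326 · 4.5/√52 = 1.45

CI: (67.9 - 1.45, 67.9 + 1.45) = (66.45, 69.35)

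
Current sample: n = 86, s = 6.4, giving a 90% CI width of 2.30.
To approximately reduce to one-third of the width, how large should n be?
n ≈ 774

CI width ∝ 1/√n
To reduce width by factor 3, need √n to grow by 3 → need 3² = 9 times as many samples.

Current: n = 86, width = 2.30
New: n = 774, width ≈ 0.76

Width reduced by factor of 2.30/0.76 = 3.03.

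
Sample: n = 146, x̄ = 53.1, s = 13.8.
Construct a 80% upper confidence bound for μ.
μ ≤ 54.06

Upper bound (one-sided):
t* = 0.844 (one-sided for 80%)
Upper bound = x̄ + t* · s/√n = 53.1 + 0.844 · 13.8/√146 = 54.06

We are 80% confident that μ ≤ 54.06.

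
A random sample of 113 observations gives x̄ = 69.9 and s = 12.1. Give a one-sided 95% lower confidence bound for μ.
μ ≥ 68.01

Lower bound (one-sided):
t* = 1.659 (one-sided for 95%)
Lower bound = x̄ - t* · s/√n = 69.9 - 1.659 · 12.1/√113 = 68.01

We are 95% confident that μ ≥ 68.01.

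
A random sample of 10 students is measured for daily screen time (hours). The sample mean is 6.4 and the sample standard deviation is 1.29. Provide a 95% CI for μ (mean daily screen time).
(5.48, 7.32)

t-interval (σ unknown):
df = n - 1 = 9
t* = 2.262 for 95% confidence

Margin of error = t* · s/√n = 2.262 · 1.29/√10 = 0.92

CI: (5.48, 7.32)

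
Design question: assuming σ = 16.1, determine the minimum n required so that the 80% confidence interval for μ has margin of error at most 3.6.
n ≥ 33

For margin E ≤ 3.6:
n ≥ (z* · σ / E)²
n ≥ (1.282 · 16.1 / 3.6)²
n ≥ 32.87

Minimum n = 33 (rounding up)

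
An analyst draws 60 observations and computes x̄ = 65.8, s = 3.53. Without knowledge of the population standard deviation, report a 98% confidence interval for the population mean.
(64.71, 66.89)

t-interval (σ unknown):
df = n - 1 = 59
t* = 2.391 for 98% confidence

Margin of error = t* · s/√n = 2.391 · 3.53/√60 = 1.09

CI: (64.71, 66.89)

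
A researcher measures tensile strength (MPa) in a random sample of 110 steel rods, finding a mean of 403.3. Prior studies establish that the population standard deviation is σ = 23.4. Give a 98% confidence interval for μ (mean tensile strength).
(398.11, 408.49)

z-interval (σ known):
z* = 2.326 for 98% confidence

Margin of error = z* · σ/√n = 2.326 · 23.4/√110 = 5.19

CI: (403.3 - 5.19, 403.3 + 5.19) = (398.11, 408.49)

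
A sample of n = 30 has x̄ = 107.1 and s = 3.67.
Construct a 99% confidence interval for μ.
(105.25, 108.95)

t-interval (σ unknown):
df = n - 1 = 29
t* = 2.756 for 99% confidence

Margin of error = t* · s/√n = 2.756 · 3.67/√30 = 1.85

CI: (105.25, 108.95)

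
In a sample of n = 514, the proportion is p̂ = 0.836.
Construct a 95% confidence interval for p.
(0.804, 0.868)

Proportion CI:
SE = √(p̂(1-p̂)/n) = √(0.836 · 0.164 / 514) = 0.01633

z* = 1.960
Margin = z* · SE = 1.960 · 0.01633 = 0.0320

CI: 0.836 ± 0.0320 = (0.804, 0.868)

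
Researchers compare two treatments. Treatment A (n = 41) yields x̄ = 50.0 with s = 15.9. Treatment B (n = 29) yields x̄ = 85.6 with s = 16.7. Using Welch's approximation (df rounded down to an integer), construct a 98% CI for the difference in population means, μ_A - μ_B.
(-45.10, -26.10)

Difference: x̄₁ - x̄₂ = -35.60
SE = √(s₁²/n₁ + s₂²/n₂) = √(15.9²/41 + 16.7²/29) = 3.9728
df = 58.56 → 58 (Welch–Satterthwaite, rounded down)
t* = 2.392

CI: -35.60 ± 2.392 · 3.9728 = -35.60 ± 9.50 = (-45.10, -26.10)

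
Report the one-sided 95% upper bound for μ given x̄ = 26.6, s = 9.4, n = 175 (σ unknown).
μ ≤ 27.78

Upper bound (one-sided):
t* = 1.654 (one-sided for 95%)
Upper bound = x̄ + t* · s/√n = 26.6 + 1.654 · 9.4/√175 = 27.78

We are 95% confident that μ ≤ 27.78.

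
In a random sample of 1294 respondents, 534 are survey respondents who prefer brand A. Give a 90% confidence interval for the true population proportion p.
(0.390, 0.435)

Proportion CI:
p̂ = 534/1294 = 0.41267
SE = √(p̂(1-p̂)/n) = √(0.41267 · 0.58733 / 1294) = 0.01369

z* = 1.645
Margin = z* · SE = 1.645 · 0.01369 = 0.0225

CI: 0.41267 ± 0.0225 = (0.390, 0.435)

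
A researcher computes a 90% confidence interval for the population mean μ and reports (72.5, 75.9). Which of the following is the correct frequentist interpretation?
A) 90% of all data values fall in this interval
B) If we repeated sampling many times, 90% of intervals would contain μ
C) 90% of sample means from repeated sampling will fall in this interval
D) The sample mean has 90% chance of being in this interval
B

A) Wrong — a CI is about the parameter μ, not individual data values.
B) Correct — this is the frequentist long-run coverage interpretation.
C) Wrong — coverage applies to intervals containing μ, not to future x̄ values.
D) Wrong — x̄ is observed and sits in the interval by construction.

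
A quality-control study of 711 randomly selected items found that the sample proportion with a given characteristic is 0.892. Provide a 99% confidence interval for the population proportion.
(0.862, 0.922)

Proportion CI:
SE = √(p̂(1-p̂)/n) = √(0.892 · 0.108 / 711) = 0.01164

z* = 2.576
Margin = z* · SE = 2.576 · 0.01164 = 0.0300

CI: 0.892 ± 0.0300 = (0.862, 0.922)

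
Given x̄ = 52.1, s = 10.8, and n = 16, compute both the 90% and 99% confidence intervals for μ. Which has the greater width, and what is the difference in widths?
99% CI is wider by 6.44

df = 15
90% CI: t* = 1.753, (47.37, 56.83), width = 2 · t* · s/√n = 9.47
99% CI: t* = 2.947, (44.14, 60.06), width = 2 · t* · s/√n = 15.91

The 99% CI is wider by 15.91 - 9.47 = 6.44.
Higher confidence requires a wider interval.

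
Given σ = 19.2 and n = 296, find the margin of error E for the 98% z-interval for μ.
Margin of error = 2.60

Margin of error = z* · σ/√n
= 2.326 · 19.2/√296
= 2.326 · 19.2/17.2047
= 2.60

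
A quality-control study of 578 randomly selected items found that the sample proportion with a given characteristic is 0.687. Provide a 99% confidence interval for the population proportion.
(0.637, 0.737)

Proportion CI:
SE = √(p̂(1-p̂)/n) = √(0.687 · 0.313 / 578) = 0.01929

z* = 2.576
Margin = z* · SE = 2.576 · 0.01929 = 0.0497

CI: 0.687 ± 0.0497 = (0.637, 0.737)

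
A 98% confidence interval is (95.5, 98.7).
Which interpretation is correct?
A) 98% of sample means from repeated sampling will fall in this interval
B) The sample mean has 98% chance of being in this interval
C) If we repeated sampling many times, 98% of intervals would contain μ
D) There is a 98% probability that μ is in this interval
C

A) Wrong — coverage applies to intervals containing μ, not to future x̄ values.
B) Wrong — x̄ is observed and sits in the interval by construction.
C) Correct — this is the frequentist long-run coverage interpretation.
D) Wrong — μ is fixed; the randomness lives in the interval, not in μ.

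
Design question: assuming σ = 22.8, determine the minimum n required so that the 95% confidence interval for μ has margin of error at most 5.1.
n ≥ 77

For margin E ≤ 5.1:
n ≥ (z* · σ / E)²
n ≥ (1.960 · 22.8 / 5.1)²
n ≥ 76.78

Minimum n = 77 (rounding up)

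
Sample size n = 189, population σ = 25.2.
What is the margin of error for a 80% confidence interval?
Margin of error = 2.35

Margin of error = z* · σ/√n
= 1.282 · 25.2/√189
= 1.282 · 25.2/13.7477
= 2.35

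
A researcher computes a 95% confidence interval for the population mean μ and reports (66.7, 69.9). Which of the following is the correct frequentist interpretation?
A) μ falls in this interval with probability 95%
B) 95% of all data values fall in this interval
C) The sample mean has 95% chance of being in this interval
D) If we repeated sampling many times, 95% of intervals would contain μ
D

A) Wrong — μ is fixed; the randomness lives in the interval, not in μ.
B) Wrong — a CI is about the parameter μ, not individual data values.
C) Wrong — x̄ is observed and sits in the interval by construction.
D) Correct — this is the frequentist long-run coverage interpretation.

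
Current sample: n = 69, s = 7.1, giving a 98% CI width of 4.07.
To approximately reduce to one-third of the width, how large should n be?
n ≈ 621

CI width ∝ 1/√n
To reduce width by factor 3, need √n to grow by 3 → need 3² = 9 times as many samples.

Current: n = 69, width = 4.07
New: n = 621, width ≈ 1.33

Width reduced by factor of 4.07/1.33 = 3.06.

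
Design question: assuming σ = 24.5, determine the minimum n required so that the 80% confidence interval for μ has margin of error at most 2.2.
n ≥ 204

For margin E ≤ 2.2:
n ≥ (z* · σ / E)²
n ≥ (1.282 · 24.5 / 2.2)²
n ≥ 203.83

Minimum n = 204 (rounding up)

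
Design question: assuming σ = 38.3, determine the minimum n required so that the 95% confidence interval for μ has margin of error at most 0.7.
n ≥ 11501

For margin E ≤ 0.7:
n ≥ (z* · σ / E)²
n ≥ (1.960 · 38.3 / 0.7)²
n ≥ 11500.42

Minimum n = 11501 (rounding up)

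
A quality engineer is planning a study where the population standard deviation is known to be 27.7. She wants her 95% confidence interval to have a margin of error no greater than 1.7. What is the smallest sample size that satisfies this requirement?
n ≥ 1020

For margin E ≤ 1.7:
n ≥ (z* · σ / E)²
n ≥ (1.960 · 27.7 / 1.7)²
n ≥ 1019.94

Minimum n = 1020 (rounding up)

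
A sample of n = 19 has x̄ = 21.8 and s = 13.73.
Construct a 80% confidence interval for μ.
(17.61, 25.99)

t-interval (σ unknown):
df = n - 1 = 18
t* = 1.330 for 80% confidence

Margin of error = t* · s/√n = 1.330 · 13.73/√19 = 4.19

CI: (17.61, 25.99)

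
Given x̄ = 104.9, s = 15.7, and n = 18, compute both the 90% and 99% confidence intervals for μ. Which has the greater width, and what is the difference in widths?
99% CI is wider by 8.57

df = 17
90% CI: t* = 1.740, (98.46, 111.34), width = 2 · t* · s/√n = 12.88
99% CI: t* = 2.898, (94.18, 115.62), width = 2 · t* · s/√n = 21.45

The 99% CI is wider by 21.45 - 12.88 = 8.57.
Higher confidence requires a wider interval.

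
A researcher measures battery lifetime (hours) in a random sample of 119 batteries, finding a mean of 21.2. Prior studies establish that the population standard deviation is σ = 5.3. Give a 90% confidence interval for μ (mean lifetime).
(20.40, 22.00)

z-interval (σ known):
z* = 1.645 for 90% confidence

Margin of error = z* · σ/√n = 1.645 · 5.3/√119 = 0.80

CI: (21.2 - 0.80, 21.2 + 0.80) = (20.40, 22.00)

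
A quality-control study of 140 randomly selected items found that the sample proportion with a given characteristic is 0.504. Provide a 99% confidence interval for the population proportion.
(0.395, 0.613)

Proportion CI:
SE = √(p̂(1-p̂)/n) = √(0.504 · 0.496 / 140) = 0.04226

z* = 2.576
Margin = z* · SE = 2.576 · 0.04226 = 0.1089

CI: 0.504 ± 0.1089 = (0.395, 0.613)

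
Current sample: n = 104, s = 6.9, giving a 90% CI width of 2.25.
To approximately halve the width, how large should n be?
n ≈ 416

CI width ∝ 1/√n
To reduce width by factor 2, need √n to grow by 2 → need 2² = 4 times as many samples.

Current: n = 104, width = 2.25
New: n = 416, width ≈ 1.12

Width reduced by factor of 2.25/1.12 = 2.01.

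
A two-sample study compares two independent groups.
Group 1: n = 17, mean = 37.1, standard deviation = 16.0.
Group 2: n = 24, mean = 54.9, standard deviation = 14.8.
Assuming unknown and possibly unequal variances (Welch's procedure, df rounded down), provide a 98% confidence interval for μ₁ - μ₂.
(-29.84, -5.76)

Difference: x̄₁ - x̄₂ = -17.80
SE = √(s₁²/n₁ + s₂²/n₂) = √(16.0²/17 + 14.8²/24) = 4.9179
df = 32.87 → 32 (Welch–Satterthwaite, rounded down)
t* = 2.449

CI: -17.80 ± 2.449 · 4.9179 = -17.80 ± 12.04 = (-29.84, -5.76)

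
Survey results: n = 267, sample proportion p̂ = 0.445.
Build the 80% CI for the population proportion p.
(0.406, 0.484)

Proportion CI:
SE = √(p̂(1-p̂)/n) = √(0.445 · 0.555 / 267) = 0.03041

z* = 1.282
Margin = z* · SE = 1.282 · 0.03041 = 0.0390

CI: 0.445 ± 0.0390 = (0.406, 0.484)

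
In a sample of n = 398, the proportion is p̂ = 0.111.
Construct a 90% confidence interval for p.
(0.085, 0.137)

Proportion CI:
SE = √(p̂(1-p̂)/n) = √(0.111 · 0.889 / 398) = 0.01575

z* = 1.645
Margin = z* · SE = 1.645 · 0.01575 = 0.0259

CI: 0.111 ± 0.0259 = (0.085, 0.137)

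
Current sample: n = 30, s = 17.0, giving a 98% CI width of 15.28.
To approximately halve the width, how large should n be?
n ≈ 120

CI width ∝ 1/√n
To reduce width by factor 2, need √n to grow by 2 → need 2² = 4 times as many samples.

Current: n = 30, width = 15.28
New: n = 120, width ≈ 7.32

Width reduced by factor of 15.28/7.32 = 2.09.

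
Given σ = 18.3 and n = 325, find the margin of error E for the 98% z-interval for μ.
Margin of error = 2.36

Margin of error = z* · σ/√n
= 2.326 · 18.3/√325
= 2.326 · 18.3/18.0278
= 2.36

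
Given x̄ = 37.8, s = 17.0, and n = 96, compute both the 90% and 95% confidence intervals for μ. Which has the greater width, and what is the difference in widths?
95% CI is wider by 1.13

df = 95
90% CI: t* = 1.661, (34.92, 40.68), width = 2 · t* · s/√n = 5.76
95% CI: t* = 1.985, (34.36, 41.24), width = 2 · t* · s/√n = 6.89

The 95% CI is wider by 6.89 - 5.76 = 1.13.
Higher confidence requires a wider interval.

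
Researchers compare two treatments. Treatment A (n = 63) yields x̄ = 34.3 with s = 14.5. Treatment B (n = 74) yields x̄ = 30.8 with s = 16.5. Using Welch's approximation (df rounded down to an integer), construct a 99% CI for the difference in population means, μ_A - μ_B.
(-3.42, 10.42)

Difference: x̄₁ - x̄₂ = 3.50
SE = √(s₁²/n₁ + s₂²/n₂) = √(14.5²/63 + 16.5²/74) = 2.6488
df = 134.85 → 134 (Welch–Satterthwaite, rounded down)
t* = 2.613

CI: 3.50 ± 2.613 · 2.6488 = 3.50 ± 6.92 = (-3.42, 10.42)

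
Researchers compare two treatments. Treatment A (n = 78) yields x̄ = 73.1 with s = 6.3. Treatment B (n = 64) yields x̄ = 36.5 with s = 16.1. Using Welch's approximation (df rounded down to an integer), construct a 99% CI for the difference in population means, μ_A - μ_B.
(30.96, 42.24)

Difference: x̄₁ - x̄₂ = 36.60
SE = √(s₁²/n₁ + s₂²/n₂) = √(6.3²/78 + 16.1²/64) = 2.1352
df = 78.81 → 78 (Welch–Satterthwaite, rounded down)
t* = 2.640

CI: 36.60 ± 2.640 · 2.1352 = 36.60 ± 5.64 = (30.96, 42.24)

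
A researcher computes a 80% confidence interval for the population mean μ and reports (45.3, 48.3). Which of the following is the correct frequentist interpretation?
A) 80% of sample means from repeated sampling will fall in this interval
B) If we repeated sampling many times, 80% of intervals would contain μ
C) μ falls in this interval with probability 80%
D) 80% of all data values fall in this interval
B

A) Wrong — coverage applies to intervals containing μ, not to future x̄ values.
B) Correct — this is the frequentist long-run coverage interpretation.
C) Wrong — μ is fixed; the randomness lives in the interval, not in μ.
D) Wrong — a CI is about the parameter μ, not individual data values.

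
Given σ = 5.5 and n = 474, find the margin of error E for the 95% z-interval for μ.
Margin of error = 0.50

Margin of error = z* · σ/√n
= 1.960 · 5.5/√474
= 1.960 · 5.5/21.7715
= 0.50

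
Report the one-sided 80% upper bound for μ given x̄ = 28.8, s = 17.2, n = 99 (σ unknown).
μ ≤ 30.26

Upper bound (one-sided):
t* = 0.845 (one-sided for 80%)
Upper bound = x̄ + t* · s/√n = 28.8 + 0.845 · 17.2/√99 = 30.26

We are 80% confident that μ ≤ 30.26.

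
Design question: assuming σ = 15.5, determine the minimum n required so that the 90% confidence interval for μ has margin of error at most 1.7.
n ≥ 225

For margin E ≤ 1.7:
n ≥ (z* · σ / E)²
n ≥ (1.645 · 15.5 / 1.7)²
n ≥ 224.96

Minimum n = 225 (rounding up)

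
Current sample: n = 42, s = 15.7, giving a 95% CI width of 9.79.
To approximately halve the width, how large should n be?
n ≈ 168

CI width ∝ 1/√n
To reduce width by factor 2, need √n to grow by 2 → need 2² = 4 times as many samples.

Current: n = 42, width = 9.79
New: n = 168, width ≈ 4.78

Width reduced by factor of 9.79/4.78 = 2.05.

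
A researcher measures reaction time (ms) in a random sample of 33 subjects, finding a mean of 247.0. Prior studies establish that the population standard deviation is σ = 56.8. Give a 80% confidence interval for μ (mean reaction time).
(234.32, 259.68)

z-interval (σ known):
z* = 1.282 for 80% confidence

Margin of error = z* · σ/√n = 1.282 · 56.8/√33 = 12.68

CI: (247.0 - 12.68, 247.0 + 12.68) = (234.32, 259.68)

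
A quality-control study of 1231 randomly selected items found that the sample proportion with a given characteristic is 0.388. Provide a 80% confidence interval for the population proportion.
(0.370, 0.406)

Proportion CI:
SE = √(p̂(1-p̂)/n) = √(0.388 · 0.612 / 1231) = 0.01389

z* = 1.282
Margin = z* · SE = 1.282 · 0.01389 = 0.0178

CI: 0.388 ± 0.0178 = (0.370, 0.406)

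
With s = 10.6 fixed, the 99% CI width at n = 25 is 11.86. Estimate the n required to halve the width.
n ≈ 100

CI width ∝ 1/√n
To reduce width by factor 2, need √n to grow by 2 → need 2² = 4 times as many samples.

Current: n = 25, width = 11.86
New: n = 100, width ≈ 5.57

Width reduced by factor of 11.86/5.57 = 2.13.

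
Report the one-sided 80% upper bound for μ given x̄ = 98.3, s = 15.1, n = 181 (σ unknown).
μ ≤ 99.25

Upper bound (one-sided):
t* = 0.844 (one-sided for 80%)
Upper bound = x̄ + t* · s/√n = 98.3 + 0.844 · 15.1/√181 = 99.25

We are 80% confident that μ ≤ 99.25.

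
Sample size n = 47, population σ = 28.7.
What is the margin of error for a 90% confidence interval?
Margin of error = 6.89

Margin of error = z* · σ/√n
= 1.645 · 28.7/√47
= 1.645 · 28.7/6.8557
= 6.89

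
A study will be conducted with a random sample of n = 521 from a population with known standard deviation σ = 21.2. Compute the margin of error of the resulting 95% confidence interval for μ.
Margin of error = 1.82

Margin of error = z* · σ/√n
= 1.960 · 21.2/√521
= 1.960 · 21.2/22.8254
= 1.82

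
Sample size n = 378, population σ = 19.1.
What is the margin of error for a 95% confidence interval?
Margin of error = 1.93

Margin of error = z* · σ/√n
= 1.960 · 19.1/√378
= 1.960 · 19.1/19.4422
= 1.93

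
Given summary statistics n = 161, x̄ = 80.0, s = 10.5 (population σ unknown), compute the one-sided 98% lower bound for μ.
μ ≥ 78.29

Lower bound (one-sided):
t* = 2.071 (one-sided for 98%)
Lower bound = x̄ - t* · s/√n = 80.0 - 2.071 · 10.5/√161 = 78.29

We are 98% confident that μ ≥ 78.29.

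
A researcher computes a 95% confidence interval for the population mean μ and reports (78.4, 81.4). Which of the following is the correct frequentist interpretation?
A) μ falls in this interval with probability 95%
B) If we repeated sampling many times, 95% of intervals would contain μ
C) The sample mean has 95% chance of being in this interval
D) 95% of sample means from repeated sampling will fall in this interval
B

A) Wrong — μ is fixed; the randomness lives in the interval, not in μ.
B) Correct — this is the frequentist long-run coverage interpretation.
C) Wrong — x̄ is observed and sits in the interval by construction.
D) Wrong — coverage applies to intervals containing μ, not to future x̄ values.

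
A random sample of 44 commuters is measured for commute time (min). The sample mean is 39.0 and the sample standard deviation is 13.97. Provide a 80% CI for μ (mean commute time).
(36.26, 41.74)

t-interval (σ unknown):
df = n - 1 = 43
t* = 1.302 for 80% confidence

Margin of error = t* · s/√n = 1.302 · 13.97/√44 = 2.74

CI: (36.26, 41.74)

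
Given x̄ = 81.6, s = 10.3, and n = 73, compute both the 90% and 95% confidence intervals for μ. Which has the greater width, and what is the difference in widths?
95% CI is wider by 0.79

df = 72
90% CI: t* = 1.666, (79.59, 83.61), width = 2 · t* · s/√n = 4.02
95% CI: t* = 1.993, (79.20, 84.00), width = 2 · t* · s/√n = 4.81

The 95% CI is wider by 4.81 - 4.02 = 0.79.
Higher confidence requires a wider interval.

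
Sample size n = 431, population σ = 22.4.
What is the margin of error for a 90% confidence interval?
Margin of error = 1.77

Margin of error = z* · σ/√n
= 1.645 · 22.4/√431
= 1.645 · 22.4/20.7605
= 1.77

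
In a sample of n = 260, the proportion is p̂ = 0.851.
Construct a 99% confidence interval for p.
(0.794, 0.908)

Proportion CI:
SE = √(p̂(1-p̂)/n) = √(0.851 · 0.149 / 260) = 0.02208

z* = 2.576
Margin = z* · SE = 2.576 · 0.02208 = 0.0569

CI: 0.851 ± 0.0569 = (0.794, 0.908)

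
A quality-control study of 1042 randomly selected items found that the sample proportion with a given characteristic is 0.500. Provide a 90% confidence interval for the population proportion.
(0.475, 0.525)

Proportion CI:
SE = √(p̂(1-p̂)/n) = √(0.500 · 0.500 / 1042) = 0.01549

z* = 1.645
Margin = z* · SE = 1.645 · 0.01549 = 0.0255

CI: 0.500 ± 0.0255 = (0.475, 0.525)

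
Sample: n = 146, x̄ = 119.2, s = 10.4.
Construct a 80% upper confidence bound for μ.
μ ≤ 119.93

Upper bound (one-sided):
t* = 0.844 (one-sided for 80%)
Upper bound = x̄ + t* · s/√n = 119.2 + 0.844 · 10.4/√146 = 119.93

We are 80% confident that μ ≤ 119.93.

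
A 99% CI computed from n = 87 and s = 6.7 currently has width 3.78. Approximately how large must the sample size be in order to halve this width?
n ≈ 348

CI width ∝ 1/√n
To reduce width by factor 2, need √n to grow by 2 → need 2² = 4 times as many samples.

Current: n = 87, width = 3.78
New: n = 348, width ≈ 1.86

Width reduced by factor of 3.78/1.86 = 2.03.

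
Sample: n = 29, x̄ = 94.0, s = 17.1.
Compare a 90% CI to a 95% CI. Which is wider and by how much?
95% CI is wider by 2.21

df = 28
90% CI: t* = 1.701, (88.60, 99.40), width = 2 · t* · s/√n = 10.80
95% CI: t* = 2.048, (87.50, 100.50), width = 2 · t* · s/√n = 13.01

The 95% CI is wider by 13.01 - 10.80 = 2.21.
Higher confidence requires a wider interval.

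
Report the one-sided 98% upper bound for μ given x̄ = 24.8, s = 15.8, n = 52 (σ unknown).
μ ≤ 29.42

Upper bound (one-sided):
t* = 2.108 (one-sided for 98%)
Upper bound = x̄ + t* · s/√n = 24.8 + 2.108 · 15.8/√52 = 29.42

We are 98% confident that μ ≤ 29.42.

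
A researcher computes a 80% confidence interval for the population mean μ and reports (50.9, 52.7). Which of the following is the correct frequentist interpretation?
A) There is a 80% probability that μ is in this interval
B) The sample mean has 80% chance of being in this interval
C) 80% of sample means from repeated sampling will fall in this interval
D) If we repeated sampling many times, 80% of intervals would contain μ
D

A) Wrong — μ is fixed; the randomness lives in the interval, not in μ.
B) Wrong — x̄ is observed and sits in the interval by construction.
C) Wrong — coverage applies to intervals containing μ, not to future x̄ values.
D) Correct — this is the frequentist long-run coverage interpretation.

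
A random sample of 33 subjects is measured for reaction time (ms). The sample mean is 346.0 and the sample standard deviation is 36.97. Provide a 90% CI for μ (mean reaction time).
(335.10, 356.90)

t-interval (σ unknown):
df = n - 1 = 32
t* = 1.694 for 90% confidence

Margin of error = t* · s/√n = 1.694 · 36.97/√33 = 10.90

CI: (335.10, 356.90)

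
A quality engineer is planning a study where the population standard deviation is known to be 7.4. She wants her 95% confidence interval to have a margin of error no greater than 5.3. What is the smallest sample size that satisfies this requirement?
n ≥ 8

For margin E ≤ 5.3:
n ≥ (z* · σ / E)²
n ≥ (1.960 · 7.4 / 5.3)²
n ≥ 7.49

Minimum n = 8 (rounding up)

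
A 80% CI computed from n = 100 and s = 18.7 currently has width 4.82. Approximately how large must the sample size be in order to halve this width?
n ≈ 400

CI width ∝ 1/√n
To reduce width by factor 2, need √n to grow by 2 → need 2² = 4 times as many samples.

Current: n = 100, width = 4.82
New: n = 400, width ≈ 2.40

Width reduced by factor of 4.82/2.40 = 2.01.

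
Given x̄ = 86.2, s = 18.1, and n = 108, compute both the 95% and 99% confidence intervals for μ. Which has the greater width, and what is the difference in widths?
99% CI is wider by 2.24

df = 107
95% CI: t* = 1.982, (82.75, 89.65), width = 2 · t* · s/√n = 6.90
99% CI: t* = 2.623, (81.63, 90.77), width = 2 · t* · s/√n = 9.14

The 99% CI is wider by 9.14 - 6.90 = 2.24.
Higher confidence requires a wider interval.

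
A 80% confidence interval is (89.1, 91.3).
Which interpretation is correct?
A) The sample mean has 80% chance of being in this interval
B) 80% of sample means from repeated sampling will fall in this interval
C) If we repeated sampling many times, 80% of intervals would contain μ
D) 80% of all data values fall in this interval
C

A) Wrong — x̄ is observed and sits in the interval by construction.
B) Wrong — coverage applies to intervals containing μ, not to future x̄ values.
C) Correct — this is the frequentist long-run coverage interpretation.
D) Wrong — a CI is about the parameter μ, not individual data values.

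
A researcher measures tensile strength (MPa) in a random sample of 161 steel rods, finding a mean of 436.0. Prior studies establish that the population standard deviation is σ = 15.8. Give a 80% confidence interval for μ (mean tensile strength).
(434.40, 437.60)

z-interval (σ known):
z* = 1.282 for 80% confidence

Margin of error = z* · σ/√n = 1.282 · 15.8/√161 = 1.60

CI: (436.0 - 1.60, 436.0 + 1.60) = (434.40, 437.60)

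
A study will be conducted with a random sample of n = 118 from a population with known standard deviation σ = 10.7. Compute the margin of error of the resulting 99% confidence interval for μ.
Margin of error = 2.54

Margin of error = z* · σ/√n
= 2.576 · 10.7/√118
= 2.576 · 10.7/10.8628
= 2.54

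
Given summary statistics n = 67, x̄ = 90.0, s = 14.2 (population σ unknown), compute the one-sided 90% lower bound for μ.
μ ≥ 87.75

Lower bound (one-sided):
t* = 1.295 (one-sided for 90%)
Lower bound = x̄ - t* · s/√n = 90.0 - 1.295 · 14.2/√67 = 87.75

We are 90% confident that μ ≥ 87.75.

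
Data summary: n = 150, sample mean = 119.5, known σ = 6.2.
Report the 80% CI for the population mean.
(118.85, 120.15)

z-interval (σ known):
z* = 1.282 for 80% confidence

Margin of error = z* · σ/√n = 1.282 · 6.2/√150 = 0.65

CI: (119.5 - 0.65, 119.5 + 0.65) = (118.85, 120.15)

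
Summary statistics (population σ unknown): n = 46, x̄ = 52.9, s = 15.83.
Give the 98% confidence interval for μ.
(47.27, 58.53)

t-interval (σ unknown):
df = n - 1 = 45
t* = 2.412 for 98% confidence

Margin of error = t* · s/√n = 2.412 · 15.83/√46 = 5.63

CI: (47.27, 58.53)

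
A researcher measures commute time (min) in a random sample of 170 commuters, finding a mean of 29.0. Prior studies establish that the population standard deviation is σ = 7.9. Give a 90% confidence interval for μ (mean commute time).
(28.00, 30.00)

z-interval (σ known):
z* = 1.645 for 90% confidence

Margin of error = z* · σ/√n = 1.645 · 7.9/√170 = 1.00

CI: (29.0 - 1.00, 29.0 + 1.00) = (28.00, 30.00)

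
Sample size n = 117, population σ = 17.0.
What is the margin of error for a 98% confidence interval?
Margin of error = 3.66

Margin of error = z* · σ/√n
= 2.326 · 17.0/√117
= 2.326 · 17.0/10.8167
= 3.66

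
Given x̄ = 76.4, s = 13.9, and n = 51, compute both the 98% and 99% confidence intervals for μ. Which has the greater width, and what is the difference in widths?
99% CI is wider by 1.07

df = 50
98% CI: t* = 2.403, (71.72, 81.08), width = 2 · t* · s/√n = 9.35
99% CI: t* = 2.678, (71.19, 81.61), width = 2 · t* · s/√n = 10.42

The 99% CI is wider by 10.42 - 9.35 = 1.07.
Higher confidence requires a wider interval.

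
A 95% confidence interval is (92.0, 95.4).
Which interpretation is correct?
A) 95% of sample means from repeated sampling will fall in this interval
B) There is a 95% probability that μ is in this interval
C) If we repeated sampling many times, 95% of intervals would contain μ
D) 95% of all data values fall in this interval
C

A) Wrong — coverage applies to intervals containing μ, not to future x̄ values.
B) Wrong — μ is fixed; the randomness lives in the interval, not in μ.
C) Correct — this is the frequentist long-run coverage interpretation.
D) Wrong — a CI is about the parameter μ, not individual data values.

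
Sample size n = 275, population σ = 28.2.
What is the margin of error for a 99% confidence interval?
Margin of error = 4.38

Margin of error = z* · σ/√n
= 2.576 · 28.2/√275
= 2.576 · 28.2/16.5831
= 4.38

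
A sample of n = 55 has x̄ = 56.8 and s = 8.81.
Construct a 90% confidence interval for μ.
(54.81, 58.79)

t-interval (σ unknown):
df = n - 1 = 54
t* = 1.674 for 90% confidence

Margin of error = t* · s/√n = 1.674 · 8.81/√55 = 1.99

CI: (54.81, 58.79)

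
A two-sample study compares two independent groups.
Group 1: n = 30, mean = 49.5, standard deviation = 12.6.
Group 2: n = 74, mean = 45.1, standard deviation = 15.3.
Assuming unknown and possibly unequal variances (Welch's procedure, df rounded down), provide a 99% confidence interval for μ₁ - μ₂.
(-3.32, 12.12)

Difference: x̄₁ - x̄₂ = 4.40
SE = √(s₁²/n₁ + s₂²/n₂) = √(12.6²/30 + 15.3²/74) = 2.9078
df = 64.83 → 64 (Welch–Satterthwaite, rounded down)
t* = 2.655

CI: 4.40 ± 2.655 · 2.9078 = 4.40 ± 7.72 = (-3.32, 12.12)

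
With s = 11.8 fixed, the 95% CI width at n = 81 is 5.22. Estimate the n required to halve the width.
n ≈ 324

CI width ∝ 1/√n
To reduce width by factor 2, need √n to grow by 2 → need 2² = 4 times as many samples.

Current: n = 81, width = 5.22
New: n = 324, width ≈ 2.58

Width reduced by factor of 5.22/2.58 = 2.02.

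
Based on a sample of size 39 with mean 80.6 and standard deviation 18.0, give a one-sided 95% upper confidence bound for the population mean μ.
μ ≤ 85.46

Upper bound (one-sided):
t* = 1.686 (one-sided for 95%)
Upper bound = x̄ + t* · s/√n = 80.6 + 1.686 · 18.0/√39 = 85.46

We are 95% confident that μ ≤ 85.46.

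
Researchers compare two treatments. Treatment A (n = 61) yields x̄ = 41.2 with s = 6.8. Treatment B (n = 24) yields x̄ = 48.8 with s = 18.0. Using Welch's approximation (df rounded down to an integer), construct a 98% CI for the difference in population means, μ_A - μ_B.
(-16.98, 1.78)

Difference: x̄₁ - x̄₂ = -7.60
SE = √(s₁²/n₁ + s₂²/n₂) = √(6.8²/61 + 18.0²/24) = 3.7760
df = 25.62 → 25 (Welch–Satterthwaite, rounded down)
t* = 2.485

CI: -7.60 ± 2.485 · 3.7760 = -7.60 ± 9.38 = (-16.98, 1.78)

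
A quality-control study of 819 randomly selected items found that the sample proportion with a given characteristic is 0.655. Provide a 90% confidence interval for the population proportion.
(0.628, 0.682)

Proportion CI:
SE = √(p̂(1-p̂)/n) = √(0.655 · 0.345 / 819) = 0.01661

z* = 1.645
Margin = z* · SE = 1.645 · 0.01661 = 0.0273

CI: 0.655 ± 0.0273 = (0.628, 0.682)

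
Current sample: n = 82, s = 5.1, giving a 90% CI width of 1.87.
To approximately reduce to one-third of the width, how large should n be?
n ≈ 738

CI width ∝ 1/√n
To reduce width by factor 3, need √n to grow by 3 → need 3² = 9 times as many samples.

Current: n = 82, width = 1.87
New: n = 738, width ≈ 0.62

Width reduced by factor of 1.87/0.62 = 3.02.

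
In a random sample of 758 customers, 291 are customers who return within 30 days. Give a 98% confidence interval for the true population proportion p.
(0.343, 0.425)

Proportion CI:
p̂ = 291/758 = 0.38391
SE = √(p̂(1-p̂)/n) = √(0.38391 · 0.61609 / 758) = 0.01766

z* = 2.326
Margin = z* · SE = 2.326 · 0.01766 = 0.0411

CI: 0.38391 ± 0.0411 = (0.343, 0.425)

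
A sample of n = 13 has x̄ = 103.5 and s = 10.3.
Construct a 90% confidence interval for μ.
(98.41, 108.59)

t-interval (σ unknown):
df = n - 1 = 12
t* = 1.782 for 90% confidence

Margin of error = t* · s/√n = 1.782 · 10.3/√13 = 5.09

CI: (98.41, 108.59)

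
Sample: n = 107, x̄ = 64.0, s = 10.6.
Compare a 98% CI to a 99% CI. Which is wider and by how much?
99% CI is wider by 0.54

df = 106
98% CI: t* = 2.362, (61.58, 66.42), width = 2 · t* · s/√n = 4.84
99% CI: t* = 2.623, (61.31, 66.69), width = 2 · t* · s/√n = 5.38

The 99% CI is wider by 5.38 - 4.84 = 0.54.
Higher confidence requires a wider interval.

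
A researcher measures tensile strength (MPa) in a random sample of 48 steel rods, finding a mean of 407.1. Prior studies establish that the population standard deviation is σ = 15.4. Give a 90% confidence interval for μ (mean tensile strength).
(403.44, 410.76)

z-interval (σ known):
z* = 1.645 for 90% confidence

Margin of error = z* · σ/√n = 1.645 · 15.4/√48 = 3.66

CI: (407.1 - 3.66, 407.1 + 3.66) = (403.44, 410.76)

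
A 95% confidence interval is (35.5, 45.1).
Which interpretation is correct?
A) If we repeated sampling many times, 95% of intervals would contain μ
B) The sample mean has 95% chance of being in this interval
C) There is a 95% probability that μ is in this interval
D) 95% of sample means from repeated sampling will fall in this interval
A

A) Correct — this is the frequentist long-run coverage interpretation.
B) Wrong — x̄ is observed and sits in the interval by construction.
C) Wrong — μ is fixed; the randomness lives in the interval, not in μ.
D) Wrong — coverage applies to intervals containing μ, not to future x̄ values.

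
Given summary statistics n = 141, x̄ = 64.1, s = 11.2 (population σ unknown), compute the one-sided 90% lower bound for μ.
μ ≥ 62.89

Lower bound (one-sided):
t* = 1.288 (one-sided for 90%)
Lower bound = x̄ - t* · s/√n = 64.1 - 1.288 · 11.2/√141 = 62.89

We are 90% confident that μ ≥ 62.89.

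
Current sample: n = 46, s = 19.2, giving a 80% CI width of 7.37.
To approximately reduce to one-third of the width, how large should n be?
n ≈ 414

CI width ∝ 1/√n
To reduce width by factor 3, need √n to grow by 3 → need 3² = 9 times as many samples.

Current: n = 46, width = 7.37
New: n = 414, width ≈ 2.42

Width reduced by factor of 7.37/2.42 = 3.05.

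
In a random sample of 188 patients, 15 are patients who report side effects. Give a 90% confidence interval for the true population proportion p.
(0.047, 0.112)

Proportion CI:
p̂ = 15/188 = 0.07979
SE = √(p̂(1-p̂)/n) = √(0.07979 · 0.92021 / 188) = 0.01976

z* = 1.645
Margin = z* · SE = 1.645 · 0.01976 = 0.0325

CI: 0.07979 ± 0.0325 = (0.047, 0.112)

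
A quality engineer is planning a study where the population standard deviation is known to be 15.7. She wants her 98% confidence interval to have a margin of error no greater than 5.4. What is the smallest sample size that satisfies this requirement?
n ≥ 46

For margin E ≤ 5.4:
n ≥ (z* · σ / E)²
n ≥ (2.326 · 15.7 / 5.4)²
n ≥ 45.73

Minimum n = 46 (rounding up)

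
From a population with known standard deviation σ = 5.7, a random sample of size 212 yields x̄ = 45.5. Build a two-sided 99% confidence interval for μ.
(44.49, 46.51)

z-interval (σ known):
z* = 2.576 for 99% confidence

Margin of error = z* · σ/√n = 2.576 · 5.7/√212 = 1.01

CI: (45.5 - 1.01, 45.5 + 1.01) = (44.49, 46.51)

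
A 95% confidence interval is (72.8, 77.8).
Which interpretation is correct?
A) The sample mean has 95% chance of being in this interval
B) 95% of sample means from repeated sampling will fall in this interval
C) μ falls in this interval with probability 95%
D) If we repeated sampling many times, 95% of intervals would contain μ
D

A) Wrong — x̄ is observed and sits in the interval by construction.
B) Wrong — coverage applies to intervals containing μ, not to future x̄ values.
C) Wrong — μ is fixed; the randomness lives in the interval, not in μ.
D) Correct — this is the frequentist long-run coverage interpretation.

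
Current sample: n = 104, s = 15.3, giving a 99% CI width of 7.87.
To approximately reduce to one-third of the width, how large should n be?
n ≈ 936

CI width ∝ 1/√n
To reduce width by factor 3, need √n to grow by 3 → need 3² = 9 times as many samples.

Current: n = 104, width = 7.87
New: n = 936, width ≈ 2.58

Width reduced by factor of 7.87/2.58 = 3.05.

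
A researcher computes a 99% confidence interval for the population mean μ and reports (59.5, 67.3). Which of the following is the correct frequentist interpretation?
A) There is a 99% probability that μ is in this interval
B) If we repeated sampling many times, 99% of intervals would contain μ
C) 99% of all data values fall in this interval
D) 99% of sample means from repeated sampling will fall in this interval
B

A) Wrong — μ is fixed; the randomness lives in the interval, not in μ.
B) Correct — this is the frequentist long-run coverage interpretation.
C) Wrong — a CI is about the parameter μ, not individual data values.
D) Wrong — coverage applies to intervals containing μ, not to future x̄ values.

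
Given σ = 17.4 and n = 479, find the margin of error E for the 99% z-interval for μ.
Margin of error = 2.05

Margin of error = z* · σ/√n
= 2.576 · 17.4/√479
= 2.576 · 17.4/21.8861
= 2.05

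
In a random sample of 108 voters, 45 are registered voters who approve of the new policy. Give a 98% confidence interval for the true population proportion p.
(0.306, 0.527)

Proportion CI:
p̂ = 45/108 = 0.41667
SE = √(p̂(1-p̂)/n) = √(0.41667 · 0.58333 / 108) = 0.04744

z* = 2.326
Margin = z* · SE = 2.326 · 0.04744 = 0.1103

CI: 0.41667 ± 0.1103 = (0.306, 0.527)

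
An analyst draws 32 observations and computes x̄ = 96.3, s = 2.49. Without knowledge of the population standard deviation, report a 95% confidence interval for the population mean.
(95.40, 97.20)

t-interval (σ unknown):
df = n - 1 = 31
t* = 2.040 for 95% confidence

Margin of error = t* · s/√n = 2.040 · 2.49/√32 = 0.90

CI: (95.40, 97.20)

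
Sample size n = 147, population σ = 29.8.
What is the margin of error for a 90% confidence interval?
Margin of error = 4.04

Margin of error = z* · σ/√n
= 1.645 · 29.8/√147
= 1.645 · 29.8/12.1244
= 4.04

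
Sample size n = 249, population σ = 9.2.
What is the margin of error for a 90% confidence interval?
Margin of error = 0.96

Margin of error = z* · σ/√n
= 1.645 · 9.2/√249
= 1.645 · 9.2/15.7797
= 0.96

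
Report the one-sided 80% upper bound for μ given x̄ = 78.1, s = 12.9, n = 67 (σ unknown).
μ ≤ 79.43

Upper bound (one-sided):
t* = 0.847 (one-sided for 80%)
Upper bound = x̄ + t* · s/√n = 78.1 + 0.847 · 12.9/√67 = 79.43

We are 80% confident that μ ≤ 79.43.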